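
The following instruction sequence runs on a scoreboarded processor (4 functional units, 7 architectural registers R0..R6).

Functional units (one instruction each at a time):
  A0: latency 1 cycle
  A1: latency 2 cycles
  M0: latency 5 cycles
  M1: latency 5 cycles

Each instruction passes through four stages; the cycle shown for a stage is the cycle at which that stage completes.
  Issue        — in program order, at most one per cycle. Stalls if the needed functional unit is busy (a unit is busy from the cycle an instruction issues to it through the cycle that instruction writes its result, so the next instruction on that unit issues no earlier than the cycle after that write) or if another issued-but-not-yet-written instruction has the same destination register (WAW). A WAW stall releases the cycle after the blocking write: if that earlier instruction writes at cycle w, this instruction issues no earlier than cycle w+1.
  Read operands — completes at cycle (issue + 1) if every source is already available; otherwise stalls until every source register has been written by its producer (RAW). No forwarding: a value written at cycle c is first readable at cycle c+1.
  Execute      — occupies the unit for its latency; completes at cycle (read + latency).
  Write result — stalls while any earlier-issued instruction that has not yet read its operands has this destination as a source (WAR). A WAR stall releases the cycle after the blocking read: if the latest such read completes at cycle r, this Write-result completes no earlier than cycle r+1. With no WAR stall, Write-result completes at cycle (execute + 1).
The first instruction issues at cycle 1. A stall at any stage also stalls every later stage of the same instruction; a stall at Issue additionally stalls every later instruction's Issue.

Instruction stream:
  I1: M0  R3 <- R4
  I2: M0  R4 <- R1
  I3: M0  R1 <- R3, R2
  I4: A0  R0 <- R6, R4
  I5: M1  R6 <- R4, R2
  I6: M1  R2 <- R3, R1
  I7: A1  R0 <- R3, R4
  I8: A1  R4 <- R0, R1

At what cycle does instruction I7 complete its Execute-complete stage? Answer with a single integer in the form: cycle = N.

cycle = 31

[1] I1→M0
[2] I1 RO
[7] I1 EX
[8] I1 WR R3
[9] I2→M0
[10] I2 RO
[15] I2 EX
[16] I2 WR R4
[17] I3→M0
[18] I3 RO | I4→A0
[19] I4 RO | I5→M1
[20] I4 EX | I5 RO
[21] I4 WR R0
[23] I3 EX
[24] I3 WR R1
[25] I5 EX
[26] I5 WR R6
[27] I6→M1
[28] I6 RO | I7→A1
[29] I7 RO
[31] I7 EX
[32] I7 WR R0
[33] I6 EX | I8→A1
[34] I6 WR R2 | I8 RO
[36] I8 EX
[37] I8 WR R4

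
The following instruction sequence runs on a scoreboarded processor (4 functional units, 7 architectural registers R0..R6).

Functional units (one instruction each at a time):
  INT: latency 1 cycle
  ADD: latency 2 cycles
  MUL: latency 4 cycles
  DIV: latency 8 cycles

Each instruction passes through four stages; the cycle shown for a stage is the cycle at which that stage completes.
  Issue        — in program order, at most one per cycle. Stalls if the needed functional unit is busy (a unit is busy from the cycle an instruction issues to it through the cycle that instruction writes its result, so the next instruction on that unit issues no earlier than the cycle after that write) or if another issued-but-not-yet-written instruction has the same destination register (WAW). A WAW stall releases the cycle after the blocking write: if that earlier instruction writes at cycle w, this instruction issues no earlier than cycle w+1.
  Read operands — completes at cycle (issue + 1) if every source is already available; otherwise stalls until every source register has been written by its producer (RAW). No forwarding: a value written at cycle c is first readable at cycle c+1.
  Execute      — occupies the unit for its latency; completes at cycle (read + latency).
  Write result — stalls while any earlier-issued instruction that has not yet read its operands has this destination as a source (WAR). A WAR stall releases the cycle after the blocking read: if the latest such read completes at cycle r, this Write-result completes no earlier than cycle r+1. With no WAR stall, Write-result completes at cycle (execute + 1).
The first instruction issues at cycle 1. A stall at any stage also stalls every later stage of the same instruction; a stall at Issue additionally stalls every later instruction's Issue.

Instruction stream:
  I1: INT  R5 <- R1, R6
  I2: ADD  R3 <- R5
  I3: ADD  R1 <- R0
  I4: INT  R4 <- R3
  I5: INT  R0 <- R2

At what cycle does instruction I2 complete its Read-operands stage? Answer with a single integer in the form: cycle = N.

cycle = 5

1) issue 1, read 2, done 3, write 4
2) issue 2, read 5, done 7, write 8  <RAW R5: wait I1 write@4>
3) issue 9, read 10, done 12, write 13  <struct: ADD busy until I2 writes@8>
4) issue 10, read 11, done 12, write 13
5) issue 14, read 15, done 16, write 17  <struct: INT busy until I4 writes@13>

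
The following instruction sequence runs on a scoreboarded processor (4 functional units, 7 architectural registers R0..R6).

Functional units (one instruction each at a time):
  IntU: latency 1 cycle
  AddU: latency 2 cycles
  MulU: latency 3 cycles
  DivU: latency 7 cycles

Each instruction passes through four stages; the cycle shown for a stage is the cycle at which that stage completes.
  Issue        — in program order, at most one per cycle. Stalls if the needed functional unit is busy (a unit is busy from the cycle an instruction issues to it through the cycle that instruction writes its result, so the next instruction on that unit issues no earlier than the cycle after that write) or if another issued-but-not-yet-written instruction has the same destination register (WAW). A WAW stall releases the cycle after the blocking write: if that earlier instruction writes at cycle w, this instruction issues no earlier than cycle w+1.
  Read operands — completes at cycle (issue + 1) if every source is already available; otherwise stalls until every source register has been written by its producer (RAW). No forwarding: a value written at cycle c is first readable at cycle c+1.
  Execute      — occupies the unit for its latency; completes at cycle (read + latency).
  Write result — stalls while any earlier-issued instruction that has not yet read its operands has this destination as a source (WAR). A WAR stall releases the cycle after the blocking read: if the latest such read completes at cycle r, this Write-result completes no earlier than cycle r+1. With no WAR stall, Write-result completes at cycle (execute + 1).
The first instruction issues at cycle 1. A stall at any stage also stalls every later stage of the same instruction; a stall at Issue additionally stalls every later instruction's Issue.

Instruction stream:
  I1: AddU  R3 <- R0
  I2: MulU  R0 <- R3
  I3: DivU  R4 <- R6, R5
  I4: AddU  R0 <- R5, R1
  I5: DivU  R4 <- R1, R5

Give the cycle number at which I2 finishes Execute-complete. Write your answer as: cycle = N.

cycle = 9

cycle 1: I1 issues→AddU
cycle 2: I1 reads | I2 issues→MulU
cycle 3: I3 issues→DivU
cycle 4: I1 exec-done | I3 reads
cycle 5: I1 writes R3
cycle 6: I2 reads
cycle 9: I2 exec-done
cycle 10: I2 writes R0
cycle 11: I3 exec-done | I4 issues→AddU
cycle 12: I3 writes R4 | I4 reads
cycle 13: I5 issues→DivU
cycle 14: I4 exec-done | I5 reads
cycle 15: I4 writes R0
cycle 21: I5 exec-done
cycle 22: I5 writes R4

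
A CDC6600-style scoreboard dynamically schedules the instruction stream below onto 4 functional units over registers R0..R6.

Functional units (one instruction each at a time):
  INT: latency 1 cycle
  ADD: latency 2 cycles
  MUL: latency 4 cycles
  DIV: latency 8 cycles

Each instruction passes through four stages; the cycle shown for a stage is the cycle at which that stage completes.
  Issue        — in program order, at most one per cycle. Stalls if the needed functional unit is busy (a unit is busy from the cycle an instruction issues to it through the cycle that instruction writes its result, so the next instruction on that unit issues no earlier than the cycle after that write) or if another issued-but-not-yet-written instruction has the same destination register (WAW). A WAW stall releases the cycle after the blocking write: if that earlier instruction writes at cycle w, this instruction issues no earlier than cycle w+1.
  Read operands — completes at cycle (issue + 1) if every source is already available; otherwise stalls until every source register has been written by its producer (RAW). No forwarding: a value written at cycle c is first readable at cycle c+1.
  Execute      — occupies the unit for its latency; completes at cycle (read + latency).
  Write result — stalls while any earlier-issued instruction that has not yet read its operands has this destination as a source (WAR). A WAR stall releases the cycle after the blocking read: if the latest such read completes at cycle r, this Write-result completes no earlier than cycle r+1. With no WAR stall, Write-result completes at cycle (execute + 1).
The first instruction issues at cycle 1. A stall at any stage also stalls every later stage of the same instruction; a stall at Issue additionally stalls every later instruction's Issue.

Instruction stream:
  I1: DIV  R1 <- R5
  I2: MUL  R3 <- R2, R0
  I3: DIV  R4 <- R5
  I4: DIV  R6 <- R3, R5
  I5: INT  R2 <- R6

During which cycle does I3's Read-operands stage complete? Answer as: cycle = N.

I1: IS=1 RO=2 EX=10 WR=11
I2: IS=2 RO=3 EX=7 WR=8
I3: IS=12 RO=13 EX=21 WR=22  [struct: DIV busy until I1 writes@11]
I4: IS=23 RO=24 EX=32 WR=33  [struct: DIV busy until I3 writes@22]
I5: IS=24 RO=34 EX=35 WR=36  [RAW R6: wait I4 write@33]

cycle = 13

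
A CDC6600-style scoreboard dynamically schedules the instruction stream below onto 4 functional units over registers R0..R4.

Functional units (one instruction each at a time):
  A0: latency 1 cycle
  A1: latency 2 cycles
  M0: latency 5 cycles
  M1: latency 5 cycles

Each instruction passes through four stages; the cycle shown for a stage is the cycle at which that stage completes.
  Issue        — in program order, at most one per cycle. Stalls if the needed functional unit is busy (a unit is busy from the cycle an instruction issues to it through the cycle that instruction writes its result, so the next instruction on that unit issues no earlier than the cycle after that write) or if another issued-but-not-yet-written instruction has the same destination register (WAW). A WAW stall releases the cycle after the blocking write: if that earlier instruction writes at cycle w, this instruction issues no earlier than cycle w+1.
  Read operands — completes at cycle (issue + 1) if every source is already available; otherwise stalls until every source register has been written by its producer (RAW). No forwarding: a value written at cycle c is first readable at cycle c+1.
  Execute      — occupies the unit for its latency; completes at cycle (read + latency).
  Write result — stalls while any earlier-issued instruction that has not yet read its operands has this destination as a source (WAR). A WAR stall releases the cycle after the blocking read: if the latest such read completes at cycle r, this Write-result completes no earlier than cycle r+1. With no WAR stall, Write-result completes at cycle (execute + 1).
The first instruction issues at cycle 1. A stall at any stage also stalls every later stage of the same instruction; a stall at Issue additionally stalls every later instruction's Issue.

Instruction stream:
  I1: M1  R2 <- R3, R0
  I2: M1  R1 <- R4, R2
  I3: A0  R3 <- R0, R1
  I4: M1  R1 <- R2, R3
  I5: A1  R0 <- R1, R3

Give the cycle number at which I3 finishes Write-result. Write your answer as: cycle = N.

c1: I1 dispatched to M1
c2: I1 operands ready
c7: I1 complete
c8: R2←I1
c9: I2 dispatched to M1
c10: I2 operands ready; I3 dispatched to A0
c15: I2 complete
c16: R1←I2
c17: I3 operands ready; I4 dispatched to M1
c18: I3 complete; I5 dispatched to A1
c19: R3←I3
c20: I4 operands ready
c25: I4 complete
c26: R1←I4
c27: I5 operands ready
c29: I5 complete
c30: R0←I5

cycle = 19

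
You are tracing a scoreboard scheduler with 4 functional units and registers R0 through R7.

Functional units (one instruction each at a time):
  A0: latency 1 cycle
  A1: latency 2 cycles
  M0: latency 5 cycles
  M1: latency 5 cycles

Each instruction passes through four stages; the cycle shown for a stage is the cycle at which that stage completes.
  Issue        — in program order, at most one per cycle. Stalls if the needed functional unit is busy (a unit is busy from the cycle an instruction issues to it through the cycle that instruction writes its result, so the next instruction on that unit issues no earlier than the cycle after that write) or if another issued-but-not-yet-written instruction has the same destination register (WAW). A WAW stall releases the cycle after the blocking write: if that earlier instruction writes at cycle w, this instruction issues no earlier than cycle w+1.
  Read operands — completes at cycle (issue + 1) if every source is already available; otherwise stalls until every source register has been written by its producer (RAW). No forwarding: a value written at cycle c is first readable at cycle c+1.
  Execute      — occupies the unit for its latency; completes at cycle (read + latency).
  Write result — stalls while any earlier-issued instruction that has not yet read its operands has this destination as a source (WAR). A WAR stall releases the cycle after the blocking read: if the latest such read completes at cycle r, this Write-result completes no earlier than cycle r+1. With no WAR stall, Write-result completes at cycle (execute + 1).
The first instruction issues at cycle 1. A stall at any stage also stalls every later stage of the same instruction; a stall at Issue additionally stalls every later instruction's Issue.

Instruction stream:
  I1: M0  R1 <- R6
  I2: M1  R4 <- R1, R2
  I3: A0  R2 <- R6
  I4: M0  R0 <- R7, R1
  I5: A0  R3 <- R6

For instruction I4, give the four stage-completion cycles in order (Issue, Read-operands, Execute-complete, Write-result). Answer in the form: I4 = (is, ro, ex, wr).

I4 = (9, 10, 15, 16)

[1] I1 dispatched to M0
[2] I1 operands ready | I2 dispatched to M1
[3] I3 dispatched to A0
[4] I3 operands ready
[5] I3 complete
[7] I1 complete
[8] R1←I1
[9] I2 operands ready | I4 dispatched to M0
[10] R2←I3 | I4 operands ready
[11] I5 dispatched to A0
[12] I5 operands ready
[13] I5 complete
[14] I2 complete | R3←I5
[15] R4←I2 | I4 complete
[16] R0←I4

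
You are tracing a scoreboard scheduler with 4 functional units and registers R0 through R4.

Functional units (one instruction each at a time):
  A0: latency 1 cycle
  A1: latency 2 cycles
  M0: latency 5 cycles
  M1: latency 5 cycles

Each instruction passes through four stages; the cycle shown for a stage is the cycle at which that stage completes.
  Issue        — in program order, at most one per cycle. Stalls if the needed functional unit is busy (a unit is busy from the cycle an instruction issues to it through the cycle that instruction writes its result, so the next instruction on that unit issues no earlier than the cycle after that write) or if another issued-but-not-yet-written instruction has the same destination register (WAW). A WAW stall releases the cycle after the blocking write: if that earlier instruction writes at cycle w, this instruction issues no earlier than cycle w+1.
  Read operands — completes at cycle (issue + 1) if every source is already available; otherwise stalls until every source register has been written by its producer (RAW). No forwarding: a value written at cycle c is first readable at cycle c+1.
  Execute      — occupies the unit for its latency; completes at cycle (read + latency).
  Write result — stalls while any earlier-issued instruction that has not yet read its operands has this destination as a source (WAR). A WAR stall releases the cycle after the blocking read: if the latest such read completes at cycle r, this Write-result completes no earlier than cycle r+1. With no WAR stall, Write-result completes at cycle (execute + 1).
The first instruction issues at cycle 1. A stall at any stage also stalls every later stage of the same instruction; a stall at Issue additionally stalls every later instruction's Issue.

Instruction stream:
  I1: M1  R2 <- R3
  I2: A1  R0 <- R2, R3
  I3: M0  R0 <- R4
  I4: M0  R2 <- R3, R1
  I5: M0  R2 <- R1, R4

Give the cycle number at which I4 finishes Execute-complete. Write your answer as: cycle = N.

I1: IS=1 RO=2 EX=7 WR=8
I2: IS=2 RO=9 EX=11 WR=12  [RAW R2: wait I1 write@8]
I3: IS=13 RO=14 EX=19 WR=20  [WAW R0: wait I2 write@12]
I4: IS=21 RO=22 EX=27 WR=28  [struct: M0 busy until I3 writes@20]
I5: IS=29 RO=30 EX=35 WR=36  [struct: M0 busy until I4 writes@28]

cycle = 27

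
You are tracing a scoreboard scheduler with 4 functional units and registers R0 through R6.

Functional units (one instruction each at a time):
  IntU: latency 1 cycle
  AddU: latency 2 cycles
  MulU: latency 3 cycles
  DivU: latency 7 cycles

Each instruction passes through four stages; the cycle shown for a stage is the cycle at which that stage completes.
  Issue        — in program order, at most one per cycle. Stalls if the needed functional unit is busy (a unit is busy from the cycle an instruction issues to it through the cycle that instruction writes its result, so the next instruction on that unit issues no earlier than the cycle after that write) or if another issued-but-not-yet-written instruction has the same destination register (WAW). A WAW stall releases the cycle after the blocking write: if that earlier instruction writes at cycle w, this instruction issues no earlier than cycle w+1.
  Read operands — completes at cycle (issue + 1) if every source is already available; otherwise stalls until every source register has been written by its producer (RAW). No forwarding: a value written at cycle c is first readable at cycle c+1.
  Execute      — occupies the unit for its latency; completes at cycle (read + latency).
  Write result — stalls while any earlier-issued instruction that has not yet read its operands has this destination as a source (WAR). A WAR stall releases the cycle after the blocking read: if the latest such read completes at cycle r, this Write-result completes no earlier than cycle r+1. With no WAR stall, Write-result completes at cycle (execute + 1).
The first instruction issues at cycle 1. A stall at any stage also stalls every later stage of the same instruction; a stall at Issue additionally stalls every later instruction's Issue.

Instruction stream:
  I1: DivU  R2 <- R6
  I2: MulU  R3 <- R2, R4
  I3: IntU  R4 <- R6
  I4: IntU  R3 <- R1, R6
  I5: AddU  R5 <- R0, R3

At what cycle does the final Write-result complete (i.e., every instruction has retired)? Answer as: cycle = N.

I1: IS=1 RO=2 EX=9 WR=10
I2: IS=2 RO=11 EX=14 WR=15  [RAW R2: wait I1 write@10]
I3: IS=3 RO=4 EX=5 WR=12  [WAR R4: wait I2 read@11]
I4: IS=16 RO=17 EX=18 WR=19  [WAW R3: wait I2 write@15]
I5: IS=17 RO=20 EX=22 WR=23  [RAW R3: wait I4 write@19]

cycle = 23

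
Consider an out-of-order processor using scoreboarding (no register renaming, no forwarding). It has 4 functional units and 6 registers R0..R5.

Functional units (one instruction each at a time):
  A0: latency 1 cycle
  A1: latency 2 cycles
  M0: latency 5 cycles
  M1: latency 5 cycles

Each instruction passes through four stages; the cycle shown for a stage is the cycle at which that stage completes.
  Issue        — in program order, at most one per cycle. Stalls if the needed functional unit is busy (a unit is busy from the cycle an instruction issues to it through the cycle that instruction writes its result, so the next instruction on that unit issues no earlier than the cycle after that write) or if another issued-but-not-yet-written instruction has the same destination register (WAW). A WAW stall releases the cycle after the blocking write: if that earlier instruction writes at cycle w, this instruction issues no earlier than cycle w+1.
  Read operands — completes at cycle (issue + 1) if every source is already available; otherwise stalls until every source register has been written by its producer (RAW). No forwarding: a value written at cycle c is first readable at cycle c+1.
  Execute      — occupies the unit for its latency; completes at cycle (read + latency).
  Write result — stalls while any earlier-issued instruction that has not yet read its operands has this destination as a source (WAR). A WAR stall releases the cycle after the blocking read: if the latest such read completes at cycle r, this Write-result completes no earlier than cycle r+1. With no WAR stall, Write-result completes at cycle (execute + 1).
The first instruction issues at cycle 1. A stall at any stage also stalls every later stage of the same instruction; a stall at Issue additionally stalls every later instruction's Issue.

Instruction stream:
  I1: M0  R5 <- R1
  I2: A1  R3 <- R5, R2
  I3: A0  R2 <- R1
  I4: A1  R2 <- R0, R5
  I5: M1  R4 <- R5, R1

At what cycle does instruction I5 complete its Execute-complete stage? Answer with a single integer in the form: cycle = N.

[1] issue I1 (M0)
[2] I1 read-ops; issue I2 (A1)
[3] issue I3 (A0)
[4] I3 read-ops
[5] I3 finished on A0
[7] I1 finished on M0
[8] I1→R5
[9] I2 read-ops
[10] I3→R2
[11] I2 finished on A1
[12] I2→R3
[13] issue I4 (A1)
[14] I4 read-ops; issue I5 (M1)
[15] I5 read-ops
[16] I4 finished on A1
[17] I4→R2
[20] I5 finished on M1
[21] I5→R4

cycle = 20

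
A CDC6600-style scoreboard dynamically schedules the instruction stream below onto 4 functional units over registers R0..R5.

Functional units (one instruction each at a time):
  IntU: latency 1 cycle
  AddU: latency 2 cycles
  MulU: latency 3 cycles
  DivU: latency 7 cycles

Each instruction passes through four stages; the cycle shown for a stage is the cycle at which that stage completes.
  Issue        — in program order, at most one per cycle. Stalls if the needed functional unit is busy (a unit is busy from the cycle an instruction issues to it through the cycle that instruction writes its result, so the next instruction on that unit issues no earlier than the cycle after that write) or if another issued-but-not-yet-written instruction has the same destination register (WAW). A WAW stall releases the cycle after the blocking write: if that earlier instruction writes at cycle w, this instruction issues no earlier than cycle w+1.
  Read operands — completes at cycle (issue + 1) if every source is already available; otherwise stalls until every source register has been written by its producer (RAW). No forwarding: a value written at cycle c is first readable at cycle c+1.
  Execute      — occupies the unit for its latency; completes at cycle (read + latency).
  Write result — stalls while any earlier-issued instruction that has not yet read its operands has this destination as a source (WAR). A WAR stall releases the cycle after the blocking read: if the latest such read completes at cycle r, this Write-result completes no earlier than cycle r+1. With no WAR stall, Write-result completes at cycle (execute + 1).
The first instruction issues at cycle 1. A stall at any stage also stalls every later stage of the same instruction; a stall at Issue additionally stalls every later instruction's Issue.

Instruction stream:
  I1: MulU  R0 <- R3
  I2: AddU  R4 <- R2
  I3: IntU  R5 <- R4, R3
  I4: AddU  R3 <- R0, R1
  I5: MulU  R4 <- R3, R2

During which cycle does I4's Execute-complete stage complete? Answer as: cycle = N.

c1: I1 issues→MulU
c2: I1 reads | I2 issues→AddU
c3: I2 reads | I3 issues→IntU
c5: I1 exec-done | I2 exec-done
c6: I1 writes R0 | I2 writes R4
c7: I3 reads | I4 issues→AddU
c8: I3 exec-done | I4 reads | I5 issues→MulU
c9: I3 writes R5
c10: I4 exec-done
c11: I4 writes R3
c12: I5 reads
c15: I5 exec-done
c16: I5 writes R4

cycle = 10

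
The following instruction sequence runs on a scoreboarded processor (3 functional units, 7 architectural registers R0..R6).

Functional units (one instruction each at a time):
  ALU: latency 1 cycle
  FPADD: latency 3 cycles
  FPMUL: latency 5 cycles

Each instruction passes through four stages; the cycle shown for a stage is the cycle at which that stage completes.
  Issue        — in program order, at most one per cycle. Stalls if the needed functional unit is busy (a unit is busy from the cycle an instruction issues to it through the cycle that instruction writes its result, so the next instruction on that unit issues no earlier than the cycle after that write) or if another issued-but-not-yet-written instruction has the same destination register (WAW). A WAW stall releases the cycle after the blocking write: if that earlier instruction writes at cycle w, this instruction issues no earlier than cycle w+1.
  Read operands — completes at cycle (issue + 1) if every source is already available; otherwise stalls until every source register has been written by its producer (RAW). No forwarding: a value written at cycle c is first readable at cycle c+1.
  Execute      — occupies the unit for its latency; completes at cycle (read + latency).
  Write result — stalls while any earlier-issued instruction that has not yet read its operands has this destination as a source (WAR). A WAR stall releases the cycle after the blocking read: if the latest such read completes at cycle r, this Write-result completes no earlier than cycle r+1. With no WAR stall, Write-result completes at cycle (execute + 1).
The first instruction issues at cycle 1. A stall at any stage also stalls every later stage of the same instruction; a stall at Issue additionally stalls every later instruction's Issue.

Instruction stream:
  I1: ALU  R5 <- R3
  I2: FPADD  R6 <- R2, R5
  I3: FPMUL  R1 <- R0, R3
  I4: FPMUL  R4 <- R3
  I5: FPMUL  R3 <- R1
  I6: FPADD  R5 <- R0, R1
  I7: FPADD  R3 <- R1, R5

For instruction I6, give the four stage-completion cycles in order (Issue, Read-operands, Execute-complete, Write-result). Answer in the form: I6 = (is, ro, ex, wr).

  I1 | 1 | 2 | 3 | 4
  I2 | 2 | 5 | 8 | 9   RAW R5: wait I1 write@4
  I3 | 3 | 4 | 9 | 10
  I4 | 11 | 12 | 17 | 18   struct: FPMUL busy until I3 writes@10
  I5 | 19 | 20 | 25 | 26   struct: FPMUL busy until I4 writes@18
  I6 | 20 | 21 | 24 | 25
  I7 | 27 | 28 | 31 | 32   WAW R3: wait I5 write@26

I6 = (20, 21, 24, 25)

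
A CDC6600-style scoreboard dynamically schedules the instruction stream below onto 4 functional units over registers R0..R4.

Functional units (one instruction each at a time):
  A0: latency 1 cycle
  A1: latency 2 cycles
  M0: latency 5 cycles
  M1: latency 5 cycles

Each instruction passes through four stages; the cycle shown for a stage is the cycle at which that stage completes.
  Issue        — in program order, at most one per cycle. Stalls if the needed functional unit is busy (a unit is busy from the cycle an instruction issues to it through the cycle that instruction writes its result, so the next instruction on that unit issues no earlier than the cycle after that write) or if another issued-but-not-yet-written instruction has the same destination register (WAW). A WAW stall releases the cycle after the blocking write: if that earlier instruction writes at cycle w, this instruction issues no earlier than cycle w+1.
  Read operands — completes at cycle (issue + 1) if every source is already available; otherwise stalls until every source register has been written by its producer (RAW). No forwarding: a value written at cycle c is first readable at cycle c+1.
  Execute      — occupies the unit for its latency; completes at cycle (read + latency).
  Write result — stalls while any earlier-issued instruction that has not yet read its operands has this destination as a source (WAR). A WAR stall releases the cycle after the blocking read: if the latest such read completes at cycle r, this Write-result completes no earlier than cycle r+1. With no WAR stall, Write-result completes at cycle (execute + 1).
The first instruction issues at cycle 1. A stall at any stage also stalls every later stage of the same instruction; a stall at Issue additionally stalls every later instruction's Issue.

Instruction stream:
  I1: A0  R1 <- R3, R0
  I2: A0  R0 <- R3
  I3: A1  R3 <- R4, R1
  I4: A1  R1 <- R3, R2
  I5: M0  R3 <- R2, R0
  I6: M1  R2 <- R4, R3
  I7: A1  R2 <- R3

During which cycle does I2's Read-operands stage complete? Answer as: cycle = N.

cycle = 6

cycle 1: I1 dispatched to A0
cycle 2: I1 operands ready
cycle 3: I1 complete
cycle 4: R1←I1
cycle 5: I2 dispatched to A0
cycle 6: I2 operands ready, I3 dispatched to A1
cycle 7: I2 complete, I3 operands ready
cycle 8: R0←I2
cycle 9: I3 complete
cycle 10: R3←I3
cycle 11: I4 dispatched to A1
cycle 12: I4 operands ready, I5 dispatched to M0
cycle 13: I5 operands ready, I6 dispatched to M1
cycle 14: I4 complete
cycle 15: R1←I4
cycle 18: I5 complete
cycle 19: R3←I5
cycle 20: I6 operands ready
cycle 25: I6 complete
cycle 26: R2←I6
cycle 27: I7 dispatched to A1
cycle 28: I7 operands ready
cycle 30: I7 complete
cycle 31: R2←I7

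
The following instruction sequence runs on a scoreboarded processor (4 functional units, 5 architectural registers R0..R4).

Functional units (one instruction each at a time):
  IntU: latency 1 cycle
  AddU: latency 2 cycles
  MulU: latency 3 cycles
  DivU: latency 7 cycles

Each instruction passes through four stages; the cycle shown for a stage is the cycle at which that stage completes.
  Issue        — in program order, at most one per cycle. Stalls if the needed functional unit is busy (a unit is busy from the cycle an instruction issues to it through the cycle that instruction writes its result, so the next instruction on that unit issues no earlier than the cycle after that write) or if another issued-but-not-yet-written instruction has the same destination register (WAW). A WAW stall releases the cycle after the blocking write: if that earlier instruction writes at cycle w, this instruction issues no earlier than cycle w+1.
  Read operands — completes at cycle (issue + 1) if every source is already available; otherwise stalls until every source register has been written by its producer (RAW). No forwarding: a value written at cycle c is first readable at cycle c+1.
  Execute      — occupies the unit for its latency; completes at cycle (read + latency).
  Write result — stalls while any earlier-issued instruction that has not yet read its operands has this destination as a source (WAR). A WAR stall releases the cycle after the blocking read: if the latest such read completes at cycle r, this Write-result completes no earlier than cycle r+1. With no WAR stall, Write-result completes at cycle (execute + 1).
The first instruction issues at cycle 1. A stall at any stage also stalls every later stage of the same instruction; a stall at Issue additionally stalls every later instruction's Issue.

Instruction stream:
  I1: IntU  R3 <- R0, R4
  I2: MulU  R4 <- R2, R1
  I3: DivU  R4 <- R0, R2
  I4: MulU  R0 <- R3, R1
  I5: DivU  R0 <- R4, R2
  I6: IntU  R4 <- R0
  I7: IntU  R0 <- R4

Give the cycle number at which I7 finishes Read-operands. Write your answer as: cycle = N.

  I1 | 1 | 2 | 3 | 4
  I2 | 2 | 3 | 6 | 7
  I3 | 8 | 9 | 16 | 17   WAW R4: wait I2 write@7
  I4 | 9 | 10 | 13 | 14
  I5 | 18 | 19 | 26 | 27   struct: DivU busy until I3 writes@17
  I6 | 19 | 28 | 29 | 30   RAW R0: wait I5 write@27
  I7 | 31 | 32 | 33 | 34   struct: IntU busy until I6 writes@30

cycle = 32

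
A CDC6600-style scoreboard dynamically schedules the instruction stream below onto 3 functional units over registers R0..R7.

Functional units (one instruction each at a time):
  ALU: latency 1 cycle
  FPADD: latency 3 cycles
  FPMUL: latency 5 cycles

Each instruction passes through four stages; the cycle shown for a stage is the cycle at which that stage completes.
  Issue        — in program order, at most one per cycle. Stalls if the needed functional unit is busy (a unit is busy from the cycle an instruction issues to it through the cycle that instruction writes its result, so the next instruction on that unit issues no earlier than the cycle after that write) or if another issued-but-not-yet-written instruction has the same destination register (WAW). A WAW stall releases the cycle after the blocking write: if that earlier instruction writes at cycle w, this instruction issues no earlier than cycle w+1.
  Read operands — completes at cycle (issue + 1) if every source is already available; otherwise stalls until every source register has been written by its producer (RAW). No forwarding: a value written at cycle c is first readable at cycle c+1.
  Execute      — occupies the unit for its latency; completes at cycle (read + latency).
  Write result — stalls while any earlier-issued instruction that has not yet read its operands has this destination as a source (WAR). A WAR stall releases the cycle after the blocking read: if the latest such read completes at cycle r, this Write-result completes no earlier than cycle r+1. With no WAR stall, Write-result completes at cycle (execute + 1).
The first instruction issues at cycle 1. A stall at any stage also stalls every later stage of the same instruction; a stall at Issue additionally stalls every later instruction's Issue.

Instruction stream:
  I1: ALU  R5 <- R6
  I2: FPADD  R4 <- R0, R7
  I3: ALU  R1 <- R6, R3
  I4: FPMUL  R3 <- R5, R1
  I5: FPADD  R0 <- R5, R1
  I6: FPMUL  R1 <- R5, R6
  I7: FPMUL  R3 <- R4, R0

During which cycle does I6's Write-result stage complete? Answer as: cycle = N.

cycle = 23

cycle 1: I1→ALU
cycle 2: I1 RO | I2→FPADD
cycle 3: I1 EX | I2 RO
cycle 4: I1 WR R5
cycle 5: I3→ALU
cycle 6: I2 EX | I3 RO | I4→FPMUL
cycle 7: I2 WR R4 | I3 EX
cycle 8: I3 WR R1 | I5→FPADD
cycle 9: I4 RO | I5 RO
cycle 12: I5 EX
cycle 13: I5 WR R0
cycle 14: I4 EX
cycle 15: I4 WR R3
cycle 16: I6→FPMUL
cycle 17: I6 RO
cycle 22: I6 EX
cycle 23: I6 WR R1
cycle 24: I7→FPMUL
cycle 25: I7 RO
cycle 30: I7 EX
cycle 31: I7 WR R3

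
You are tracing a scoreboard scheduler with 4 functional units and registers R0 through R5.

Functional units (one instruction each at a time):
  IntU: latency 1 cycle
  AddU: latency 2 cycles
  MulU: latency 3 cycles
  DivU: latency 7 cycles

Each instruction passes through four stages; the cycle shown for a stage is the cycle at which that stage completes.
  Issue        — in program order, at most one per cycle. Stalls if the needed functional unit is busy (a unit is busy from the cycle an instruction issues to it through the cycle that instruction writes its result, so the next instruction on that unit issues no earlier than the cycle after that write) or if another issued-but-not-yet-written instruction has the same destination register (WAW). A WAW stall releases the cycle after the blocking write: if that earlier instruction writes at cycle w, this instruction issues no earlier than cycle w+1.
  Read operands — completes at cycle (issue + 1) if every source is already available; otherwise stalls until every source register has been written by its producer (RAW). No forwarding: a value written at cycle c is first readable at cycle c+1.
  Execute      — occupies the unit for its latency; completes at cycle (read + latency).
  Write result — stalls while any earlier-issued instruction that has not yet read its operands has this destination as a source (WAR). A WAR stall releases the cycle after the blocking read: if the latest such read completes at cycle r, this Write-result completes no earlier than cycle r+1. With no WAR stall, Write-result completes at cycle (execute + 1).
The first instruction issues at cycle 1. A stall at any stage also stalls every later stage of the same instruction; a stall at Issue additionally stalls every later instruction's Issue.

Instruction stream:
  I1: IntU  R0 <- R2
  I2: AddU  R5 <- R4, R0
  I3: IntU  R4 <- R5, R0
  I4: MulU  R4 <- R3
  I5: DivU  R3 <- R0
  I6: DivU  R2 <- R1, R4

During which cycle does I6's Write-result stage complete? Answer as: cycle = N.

t=1  I1 issues→IntU
t=2  I1 reads, I2 issues→AddU
t=3  I1 exec-done
t=4  I1 writes R0
t=5  I2 reads, I3 issues→IntU
t=7  I2 exec-done
t=8  I2 writes R5
t=9  I3 reads
t=10  I3 exec-done
t=11  I3 writes R4
t=12  I4 issues→MulU
t=13  I4 reads, I5 issues→DivU
t=14  I5 reads
t=16  I4 exec-done
t=17  I4 writes R4
t=21  I5 exec-done
t=22  I5 writes R3
t=23  I6 issues→DivU
t=24  I6 reads
t=31  I6 exec-done
t=32  I6 writes R2

cycle = 32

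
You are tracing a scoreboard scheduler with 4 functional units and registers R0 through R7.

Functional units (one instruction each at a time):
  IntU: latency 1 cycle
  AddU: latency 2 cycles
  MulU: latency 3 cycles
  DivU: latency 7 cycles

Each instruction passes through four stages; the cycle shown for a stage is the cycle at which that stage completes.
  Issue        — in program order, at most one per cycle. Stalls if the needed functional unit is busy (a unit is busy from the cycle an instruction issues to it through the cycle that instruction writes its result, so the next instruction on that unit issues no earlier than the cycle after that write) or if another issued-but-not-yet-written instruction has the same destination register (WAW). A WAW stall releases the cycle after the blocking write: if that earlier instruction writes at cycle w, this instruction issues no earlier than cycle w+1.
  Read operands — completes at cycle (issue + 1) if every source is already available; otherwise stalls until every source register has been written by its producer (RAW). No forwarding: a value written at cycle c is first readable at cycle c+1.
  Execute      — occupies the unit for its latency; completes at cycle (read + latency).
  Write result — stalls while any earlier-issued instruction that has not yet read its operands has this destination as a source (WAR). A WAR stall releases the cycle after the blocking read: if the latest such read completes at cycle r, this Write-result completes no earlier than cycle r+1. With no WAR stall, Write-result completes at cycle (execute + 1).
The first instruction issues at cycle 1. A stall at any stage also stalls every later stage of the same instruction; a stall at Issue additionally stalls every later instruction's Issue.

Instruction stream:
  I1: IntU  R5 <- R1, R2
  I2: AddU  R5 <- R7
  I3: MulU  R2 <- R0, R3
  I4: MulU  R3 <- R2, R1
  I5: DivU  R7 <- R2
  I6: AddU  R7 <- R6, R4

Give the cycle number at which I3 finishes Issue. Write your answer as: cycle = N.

cycle = 6

1) issue 1, read 2, done 3, write 4
2) issue 5, read 6, done 8, write 9  <WAW R5: wait I1 write@4>
3) issue 6, read 7, done 10, write 11
4) issue 12, read 13, done 16, write 17  <struct: MulU busy until I3 writes@11>
5) issue 13, read 14, done 21, write 22
6) issue 23, read 24, done 26, write 27  <WAW R7: wait I5 write@22>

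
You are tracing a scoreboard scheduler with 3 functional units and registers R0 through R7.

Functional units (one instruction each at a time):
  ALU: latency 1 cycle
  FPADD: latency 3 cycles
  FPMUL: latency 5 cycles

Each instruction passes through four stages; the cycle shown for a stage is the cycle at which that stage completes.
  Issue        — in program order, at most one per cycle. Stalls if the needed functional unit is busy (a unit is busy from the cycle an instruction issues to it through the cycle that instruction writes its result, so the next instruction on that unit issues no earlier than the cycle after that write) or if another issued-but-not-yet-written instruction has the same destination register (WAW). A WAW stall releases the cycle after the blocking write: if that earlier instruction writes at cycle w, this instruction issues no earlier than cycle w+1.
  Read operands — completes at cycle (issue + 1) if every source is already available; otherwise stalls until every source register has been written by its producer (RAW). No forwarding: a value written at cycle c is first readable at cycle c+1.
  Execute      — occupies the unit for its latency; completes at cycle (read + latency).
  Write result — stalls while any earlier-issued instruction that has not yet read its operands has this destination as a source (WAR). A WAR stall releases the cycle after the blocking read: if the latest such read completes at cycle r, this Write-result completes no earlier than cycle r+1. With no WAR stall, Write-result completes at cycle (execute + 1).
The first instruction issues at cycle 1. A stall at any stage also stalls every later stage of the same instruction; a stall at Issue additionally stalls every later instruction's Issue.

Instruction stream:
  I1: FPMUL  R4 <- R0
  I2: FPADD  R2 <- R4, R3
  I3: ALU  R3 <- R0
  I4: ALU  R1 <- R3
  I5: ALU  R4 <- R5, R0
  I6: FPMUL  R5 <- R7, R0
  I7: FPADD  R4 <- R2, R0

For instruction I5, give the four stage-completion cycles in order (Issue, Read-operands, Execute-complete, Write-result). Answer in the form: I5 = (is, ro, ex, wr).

[1] I1→FPMUL
[2] I1 RO | I2→FPADD
[3] I3→ALU
[4] I3 RO
[5] I3 EX
[7] I1 EX
[8] I1 WR R4
[9] I2 RO
[10] I3 WR R3
[11] I4→ALU
[12] I2 EX | I4 RO
[13] I2 WR R2 | I4 EX
[14] I4 WR R1
[15] I5→ALU
[16] I5 RO | I6→FPMUL
[17] I5 EX | I6 RO
[18] I5 WR R4
[19] I7→FPADD
[20] I7 RO
[22] I6 EX
[23] I6 WR R5 | I7 EX
[24] I7 WR R4

I5 = (15, 16, 17, 18)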